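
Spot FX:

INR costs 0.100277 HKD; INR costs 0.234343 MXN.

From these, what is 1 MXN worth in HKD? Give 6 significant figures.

1 MXN ÷ 0.234343 = 4.26725 INR
4.26725 INR × 0.100277 = 0.427907 HKD

MXN/HKD = 0.427907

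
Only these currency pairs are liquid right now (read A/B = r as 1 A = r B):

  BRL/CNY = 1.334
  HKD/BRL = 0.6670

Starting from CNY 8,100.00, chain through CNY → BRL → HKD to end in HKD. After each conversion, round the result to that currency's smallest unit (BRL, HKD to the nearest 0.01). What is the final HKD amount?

CNY 8,100.00 ÷ 1.334 = BRL 6,071.96
BRL 6,071.96 ÷ 0.6670 = HKD 9,103.39

HKD 9,103.39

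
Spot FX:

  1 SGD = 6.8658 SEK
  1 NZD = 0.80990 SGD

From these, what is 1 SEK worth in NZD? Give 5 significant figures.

SEK/NZD = 0.17984

1 SEK ÷ 6.8658 = 0.145649 SGD
0.145649 SGD ÷ 0.80990 = 0.179836 NZD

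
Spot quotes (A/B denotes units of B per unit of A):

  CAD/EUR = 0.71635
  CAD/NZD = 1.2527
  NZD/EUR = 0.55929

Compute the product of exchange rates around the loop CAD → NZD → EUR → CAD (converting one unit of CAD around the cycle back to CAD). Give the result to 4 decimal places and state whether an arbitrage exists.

0.9780 (arbitrage exists)

Around CAD → NZD → EUR → CAD: 1 × 1.2527 × 0.55929 ÷ 0.71635 = 0.978045
Product < 1; profitable direction is CAD → EUR → NZD → CAD.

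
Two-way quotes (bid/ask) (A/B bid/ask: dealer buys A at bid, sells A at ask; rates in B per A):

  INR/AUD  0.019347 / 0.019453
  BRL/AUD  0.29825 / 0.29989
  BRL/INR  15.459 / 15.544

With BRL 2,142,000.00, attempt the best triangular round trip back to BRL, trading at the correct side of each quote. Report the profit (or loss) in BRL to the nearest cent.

Best loop BRL → INR → AUD → BRL:
BRL 2,142,000.00 × 15.459 (sell BRL at bid) = INR 33,113,178.00
INR 33,113,178.00 × 0.019347 (sell INR at bid) = AUD 640,640.65
AUD 640,640.65 ÷ 0.29989 (buy BRL at ask) = BRL 2,136,252.14

Net result: BRL -5,747.86 (no profitable arbitrage after spreads)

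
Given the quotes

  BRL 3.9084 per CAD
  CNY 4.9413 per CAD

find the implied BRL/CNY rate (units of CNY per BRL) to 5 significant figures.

BRL/CNY = 1.2643

1 BRL ÷ 3.9084 = 0.255859 CAD
0.255859 CAD × 4.9413 = 1.26428 CNY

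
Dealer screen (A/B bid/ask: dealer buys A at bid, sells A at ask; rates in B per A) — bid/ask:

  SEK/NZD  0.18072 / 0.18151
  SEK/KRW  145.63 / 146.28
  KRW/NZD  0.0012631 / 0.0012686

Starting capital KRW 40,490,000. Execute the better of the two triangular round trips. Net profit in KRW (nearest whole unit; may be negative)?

Best loop KRW → NZD → SEK → KRW:
KRW 40,490,000 × 0.0012631 (sell KRW at bid) = NZD 51,142.92
NZD 51,142.92 ÷ 0.18151 (buy SEK at ask) = SEK 281,763.64
SEK 281,763.64 × 145.63 (sell SEK at bid) = KRW 41,033,239

Net profit: KRW 543,239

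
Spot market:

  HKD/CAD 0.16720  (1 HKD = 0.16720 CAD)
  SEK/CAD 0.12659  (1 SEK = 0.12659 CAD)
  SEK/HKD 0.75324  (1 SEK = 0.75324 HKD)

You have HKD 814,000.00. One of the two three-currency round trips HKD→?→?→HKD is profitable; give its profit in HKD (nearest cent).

Profit: HKD 4,189.98

Profitable loop is HKD → SEK → CAD → HKD:
HKD 814,000.00 ÷ 0.75324 = SEK 1,080,664.86
SEK 1,080,664.86 × 0.12659 = CAD 136,801.36
CAD 136,801.36 ÷ 0.16720 = HKD 818,189.98
Profit = HKD 818,189.98 − HKD 814,000.00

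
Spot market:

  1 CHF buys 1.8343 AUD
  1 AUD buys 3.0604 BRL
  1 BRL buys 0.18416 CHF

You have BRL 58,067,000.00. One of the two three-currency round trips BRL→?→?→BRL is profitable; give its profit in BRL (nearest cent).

Profit: BRL 1,963,678.87

Profitable loop is BRL → CHF → AUD → BRL:
BRL 58,067,000.00 × 0.18416 = CHF 10,693,618.72
CHF 10,693,618.72 × 1.8343 = AUD 19,615,304.82
AUD 19,615,304.82 × 3.0604 = BRL 60,030,678.87
Profit = BRL 60,030,678.87 − BRL 58,067,000.00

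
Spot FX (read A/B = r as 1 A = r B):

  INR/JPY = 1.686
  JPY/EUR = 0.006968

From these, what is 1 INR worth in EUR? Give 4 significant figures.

1 INR × 1.686 = 1.686 JPY
1.686 JPY × 0.006968 = 0.011748 EUR

INR/EUR = 0.01175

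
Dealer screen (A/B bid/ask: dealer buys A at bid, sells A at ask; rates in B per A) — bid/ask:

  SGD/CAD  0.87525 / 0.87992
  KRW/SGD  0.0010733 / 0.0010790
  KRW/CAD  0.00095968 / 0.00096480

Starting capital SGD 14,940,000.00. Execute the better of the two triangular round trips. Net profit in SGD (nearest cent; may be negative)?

Best loop SGD → KRW → CAD → SGD:
SGD 14,940,000.00 ÷ 0.0010790 (buy KRW at ask) = KRW 13,846,153,846
KRW 13,846,153,846 × 0.00095968 (sell KRW at bid) = CAD 13,287,876.92
CAD 13,287,876.92 ÷ 0.87992 (buy SGD at ask) = SGD 15,101,232.98

Net profit: SGD 161,232.98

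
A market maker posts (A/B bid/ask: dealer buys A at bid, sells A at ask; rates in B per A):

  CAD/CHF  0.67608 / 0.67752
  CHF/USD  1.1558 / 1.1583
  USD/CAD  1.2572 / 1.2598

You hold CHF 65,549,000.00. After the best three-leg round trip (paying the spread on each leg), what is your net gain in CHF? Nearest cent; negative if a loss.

Best loop CHF → CAD → USD → CHF:
CHF 65,549,000.00 ÷ 0.67752 (buy CAD at ask) = CAD 96,748,435.47
CAD 96,748,435.47 ÷ 1.2598 (buy USD at ask) = USD 76,796,662.54
USD 76,796,662.54 ÷ 1.1583 (buy CHF at ask) = CHF 66,301,184.96

Net profit: CHF 752,184.96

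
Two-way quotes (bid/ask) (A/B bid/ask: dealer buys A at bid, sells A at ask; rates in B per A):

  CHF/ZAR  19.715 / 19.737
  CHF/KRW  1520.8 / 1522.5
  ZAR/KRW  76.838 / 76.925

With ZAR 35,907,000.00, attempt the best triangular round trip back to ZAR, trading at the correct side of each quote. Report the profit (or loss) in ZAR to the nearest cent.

Best loop ZAR → CHF → KRW → ZAR:
ZAR 35,907,000.00 ÷ 19.737 (buy CHF at ask) = CHF 1,819,273.45
CHF 1,819,273.45 × 1520.8 (sell CHF at bid) = KRW 2,766,751,056
KRW 2,766,751,056 ÷ 76.925 (buy ZAR at ask) = ZAR 35,966,864.56

Net profit: ZAR 59,864.56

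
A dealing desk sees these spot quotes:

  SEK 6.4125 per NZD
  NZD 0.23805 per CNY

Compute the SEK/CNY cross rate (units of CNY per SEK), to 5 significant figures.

1 SEK ÷ 6.4125 = 0.155945 NZD
0.155945 NZD ÷ 0.23805 = 0.655095 CNY

SEK/CNY = 0.65510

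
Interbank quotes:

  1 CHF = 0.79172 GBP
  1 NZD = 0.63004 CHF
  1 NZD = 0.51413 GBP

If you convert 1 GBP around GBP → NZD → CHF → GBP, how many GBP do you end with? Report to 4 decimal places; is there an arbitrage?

0.9702 (arbitrage exists)

Around GBP → NZD → CHF → GBP: 1 ÷ 0.51413 × 0.63004 × 0.79172 = 0.970212
Product < 1; profitable direction is GBP → CHF → NZD → GBP.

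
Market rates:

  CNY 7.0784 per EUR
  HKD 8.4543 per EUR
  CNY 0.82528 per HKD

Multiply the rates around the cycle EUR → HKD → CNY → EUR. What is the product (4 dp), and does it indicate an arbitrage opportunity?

Around EUR → HKD → CNY → EUR: 1 × 8.4543 × 0.82528 ÷ 7.0784 = 0.985698
Product < 1; profitable direction is EUR → CNY → HKD → EUR.

0.9857 (arbitrage exists)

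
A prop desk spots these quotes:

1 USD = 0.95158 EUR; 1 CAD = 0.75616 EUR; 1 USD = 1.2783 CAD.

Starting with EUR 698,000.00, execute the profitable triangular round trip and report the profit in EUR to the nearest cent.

Profit: EUR 11,016.93

Profitable loop is EUR → USD → CAD → EUR:
EUR 698,000.00 ÷ 0.95158 = USD 733,516.89
USD 733,516.89 × 1.2783 = CAD 937,654.64
CAD 937,654.64 × 0.75616 = EUR 709,016.93
Profit = EUR 709,016.93 − EUR 698,000.00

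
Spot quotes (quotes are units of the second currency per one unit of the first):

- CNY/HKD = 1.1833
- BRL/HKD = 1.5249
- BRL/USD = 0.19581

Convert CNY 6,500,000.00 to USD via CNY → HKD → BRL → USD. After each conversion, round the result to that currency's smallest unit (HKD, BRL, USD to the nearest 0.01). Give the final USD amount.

USD 987,646.94

CNY 6,500,000.00 × 1.1833 = HKD 7,691,450.00
HKD 7,691,450.00 ÷ 1.5249 = BRL 5,043,904.52
BRL 5,043,904.52 × 0.19581 = USD 987,646.94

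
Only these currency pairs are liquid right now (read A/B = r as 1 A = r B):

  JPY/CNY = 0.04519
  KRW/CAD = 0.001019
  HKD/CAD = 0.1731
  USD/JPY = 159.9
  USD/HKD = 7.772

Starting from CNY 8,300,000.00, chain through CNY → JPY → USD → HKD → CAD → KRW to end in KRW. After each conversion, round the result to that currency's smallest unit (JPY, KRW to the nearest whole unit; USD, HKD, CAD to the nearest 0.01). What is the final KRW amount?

KRW 1,516,501,914

CNY 8,300,000.00 ÷ 0.04519 = JPY 183,668,953
JPY 183,668,953 ÷ 159.9 = USD 1,148,648.86
USD 1,148,648.86 × 7.772 = HKD 8,927,298.94
HKD 8,927,298.94 × 0.1731 = CAD 1,545,315.45
CAD 1,545,315.45 ÷ 0.001019 = KRW 1,516,501,914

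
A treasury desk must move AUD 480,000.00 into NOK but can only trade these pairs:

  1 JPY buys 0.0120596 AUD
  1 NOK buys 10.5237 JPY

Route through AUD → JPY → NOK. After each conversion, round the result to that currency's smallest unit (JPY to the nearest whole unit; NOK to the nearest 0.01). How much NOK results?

NOK 3,782,159.79

AUD 480,000.00 ÷ 0.0120596 = JPY 39,802,315
JPY 39,802,315 ÷ 10.5237 = NOK 3,782,159.79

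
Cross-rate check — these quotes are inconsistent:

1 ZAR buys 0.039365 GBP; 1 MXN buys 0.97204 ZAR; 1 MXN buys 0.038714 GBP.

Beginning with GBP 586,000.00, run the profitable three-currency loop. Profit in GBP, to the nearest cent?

Profit: GBP 6,886.10

Profitable loop is GBP → ZAR → MXN → GBP:
GBP 586,000.00 ÷ 0.039365 = ZAR 14,886,320.34
ZAR 14,886,320.34 ÷ 0.97204 = MXN 15,314,514.15
MXN 15,314,514.15 × 0.038714 = GBP 592,886.10
Profit = GBP 592,886.10 − GBP 586,000.00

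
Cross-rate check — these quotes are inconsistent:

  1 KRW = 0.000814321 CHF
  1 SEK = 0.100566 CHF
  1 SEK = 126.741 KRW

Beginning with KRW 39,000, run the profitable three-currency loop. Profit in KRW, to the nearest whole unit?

Profitable loop is KRW → CHF → SEK → KRW:
KRW 39,000 × 0.000814321 = CHF 31.76
CHF 31.76 ÷ 0.100566 = SEK 315.80
SEK 315.80 × 126.741 = KRW 40,025
Profit = KRW 40,025 − KRW 39,000

Profit: KRW 1,025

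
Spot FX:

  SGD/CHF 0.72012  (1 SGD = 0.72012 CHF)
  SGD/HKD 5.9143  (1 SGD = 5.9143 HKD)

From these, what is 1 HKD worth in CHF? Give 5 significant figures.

1 HKD ÷ 5.9143 = 0.169082 SGD
0.169082 SGD × 0.72012 = 0.121759 CHF

HKD/CHF = 0.12176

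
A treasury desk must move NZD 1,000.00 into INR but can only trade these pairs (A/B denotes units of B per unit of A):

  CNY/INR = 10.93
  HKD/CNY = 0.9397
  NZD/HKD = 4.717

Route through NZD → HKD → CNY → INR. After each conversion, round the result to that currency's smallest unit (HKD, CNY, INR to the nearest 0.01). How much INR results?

INR 48,447.88

NZD 1,000.00 × 4.717 = HKD 4,717.00
HKD 4,717.00 × 0.9397 = CNY 4,432.56
CNY 4,432.56 × 10.93 = INR 48,447.88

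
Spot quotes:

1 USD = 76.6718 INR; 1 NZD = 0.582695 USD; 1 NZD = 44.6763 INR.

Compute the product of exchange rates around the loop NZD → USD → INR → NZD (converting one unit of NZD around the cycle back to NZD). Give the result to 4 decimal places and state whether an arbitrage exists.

1.0000 (no arbitrage)

Around NZD → USD → INR → NZD: 1 × 0.582695 × 76.6718 ÷ 44.6763 = 0.999999
Product ≈ 1 (deviation 0.000%, within rounding noise).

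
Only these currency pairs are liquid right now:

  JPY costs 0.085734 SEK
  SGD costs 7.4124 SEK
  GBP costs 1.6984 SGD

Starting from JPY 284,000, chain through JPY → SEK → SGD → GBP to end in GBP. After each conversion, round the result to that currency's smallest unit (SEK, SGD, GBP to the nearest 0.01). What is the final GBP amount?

JPY 284,000 × 0.085734 = SEK 24,348.46
SEK 24,348.46 ÷ 7.4124 = SGD 3,284.83
SGD 3,284.83 ÷ 1.6984 = GBP 1,934.07

GBP 1,934.07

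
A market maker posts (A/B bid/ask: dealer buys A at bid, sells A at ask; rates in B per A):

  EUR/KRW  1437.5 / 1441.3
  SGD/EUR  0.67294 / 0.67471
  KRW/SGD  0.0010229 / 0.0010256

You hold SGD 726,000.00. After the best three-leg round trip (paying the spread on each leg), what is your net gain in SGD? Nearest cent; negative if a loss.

Net profit: SGD 1,925.74

Best loop SGD → KRW → EUR → SGD:
SGD 726,000.00 ÷ 0.0010256 (buy KRW at ask) = KRW 707,878,315
KRW 707,878,315 ÷ 1441.3 (buy EUR at ask) = EUR 491,138.77
EUR 491,138.77 ÷ 0.67471 (buy SGD at ask) = SGD 727,925.74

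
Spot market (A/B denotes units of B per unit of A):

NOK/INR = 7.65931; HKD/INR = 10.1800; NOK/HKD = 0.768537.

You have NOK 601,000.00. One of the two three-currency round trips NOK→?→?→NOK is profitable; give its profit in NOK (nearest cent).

Profitable loop is NOK → HKD → INR → NOK:
NOK 601,000.00 × 0.768537 = HKD 461,890.74
HKD 461,890.74 × 10.1800 = INR 4,702,047.70
INR 4,702,047.70 ÷ 7.65931 = NOK 613,899.65
Profit = NOK 613,899.65 − NOK 601,000.00

Profit: NOK 12,899.65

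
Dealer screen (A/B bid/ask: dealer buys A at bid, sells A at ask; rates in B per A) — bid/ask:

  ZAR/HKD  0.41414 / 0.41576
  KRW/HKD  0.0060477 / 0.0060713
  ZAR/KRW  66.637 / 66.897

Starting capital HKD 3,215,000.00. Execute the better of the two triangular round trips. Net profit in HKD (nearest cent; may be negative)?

Best loop HKD → KRW → ZAR → HKD:
HKD 3,215,000.00 ÷ 0.0060713 (buy KRW at ask) = KRW 529,540,626
KRW 529,540,626 ÷ 66.897 (buy ZAR at ask) = ZAR 7,915,760.43
ZAR 7,915,760.43 × 0.41414 (sell ZAR at bid) = HKD 3,278,233.02

Net profit: HKD 63,233.02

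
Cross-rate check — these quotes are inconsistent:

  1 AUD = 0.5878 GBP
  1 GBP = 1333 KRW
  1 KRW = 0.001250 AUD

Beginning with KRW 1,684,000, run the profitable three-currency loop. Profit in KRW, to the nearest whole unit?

Profitable loop is KRW → GBP → AUD → KRW:
KRW 1,684,000 ÷ 1333 = GBP 1,263.32
GBP 1,263.32 ÷ 0.5878 = AUD 2,149.23
AUD 2,149.23 ÷ 0.001250 = KRW 1,719,382
Profit = KRW 1,719,382 − KRW 1,684,000

Profit: KRW 35,382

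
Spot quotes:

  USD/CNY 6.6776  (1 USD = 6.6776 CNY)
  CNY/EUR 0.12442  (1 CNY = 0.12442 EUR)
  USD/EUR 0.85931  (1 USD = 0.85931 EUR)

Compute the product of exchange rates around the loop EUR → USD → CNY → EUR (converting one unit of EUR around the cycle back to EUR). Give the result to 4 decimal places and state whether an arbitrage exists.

Around EUR → USD → CNY → EUR: 1 ÷ 0.85931 × 6.6776 × 0.12442 = 0.966854
Product < 1; profitable direction is EUR → CNY → USD → EUR.

0.9669 (arbitrage exists)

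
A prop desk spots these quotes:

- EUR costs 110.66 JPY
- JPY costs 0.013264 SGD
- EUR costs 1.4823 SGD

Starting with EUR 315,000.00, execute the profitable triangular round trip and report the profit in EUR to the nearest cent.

Profit: EUR 3,113.05

Profitable loop is EUR → SGD → JPY → EUR:
EUR 315,000.00 × 1.4823 = SGD 466,924.50
SGD 466,924.50 ÷ 0.013264 = JPY 35,202,390
JPY 35,202,390 ÷ 110.66 = EUR 318,113.05
Profit = EUR 318,113.05 − EUR 315,000.00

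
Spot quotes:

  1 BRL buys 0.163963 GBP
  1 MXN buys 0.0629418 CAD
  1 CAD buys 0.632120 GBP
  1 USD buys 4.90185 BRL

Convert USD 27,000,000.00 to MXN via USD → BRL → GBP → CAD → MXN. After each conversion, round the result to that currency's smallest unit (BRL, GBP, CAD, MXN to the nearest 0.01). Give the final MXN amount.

USD 27,000,000.00 × 4.90185 = BRL 132,349,950.00
BRL 132,349,950.00 × 0.163963 = GBP 21,700,494.85
GBP 21,700,494.85 ÷ 0.632120 = CAD 34,329,707.73
CAD 34,329,707.73 ÷ 0.0629418 = MXN 545,419,859.78

MXN 545,419,859.78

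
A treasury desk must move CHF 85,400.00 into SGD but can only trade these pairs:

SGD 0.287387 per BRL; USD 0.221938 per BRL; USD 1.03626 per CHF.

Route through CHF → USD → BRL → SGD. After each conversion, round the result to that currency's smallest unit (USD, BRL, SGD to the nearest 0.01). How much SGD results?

SGD 114,594.04

CHF 85,400.00 × 1.03626 = USD 88,496.60
USD 88,496.60 ÷ 0.221938 = BRL 398,744.69
BRL 398,744.69 × 0.287387 = SGD 114,594.04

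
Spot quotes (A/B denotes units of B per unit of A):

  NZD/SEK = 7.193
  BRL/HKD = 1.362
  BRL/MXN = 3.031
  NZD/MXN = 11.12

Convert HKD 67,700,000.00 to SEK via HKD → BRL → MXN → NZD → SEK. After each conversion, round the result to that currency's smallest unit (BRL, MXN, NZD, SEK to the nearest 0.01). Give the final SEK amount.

SEK 97,454,695.84

HKD 67,700,000.00 ÷ 1.362 = BRL 49,706,314.24
BRL 49,706,314.24 × 3.031 = MXN 150,659,838.46
MXN 150,659,838.46 ÷ 11.12 = NZD 13,548,546.62
NZD 13,548,546.62 × 7.193 = SEK 97,454,695.84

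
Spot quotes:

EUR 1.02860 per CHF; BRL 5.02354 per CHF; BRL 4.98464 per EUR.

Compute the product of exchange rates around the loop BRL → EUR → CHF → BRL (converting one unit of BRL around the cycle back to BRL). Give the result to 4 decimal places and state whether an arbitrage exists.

0.9798 (arbitrage exists)

Around BRL → EUR → CHF → BRL: 1 ÷ 4.98464 ÷ 1.02860 × 5.02354 = 0.979782
Product < 1; profitable direction is BRL → CHF → EUR → BRL.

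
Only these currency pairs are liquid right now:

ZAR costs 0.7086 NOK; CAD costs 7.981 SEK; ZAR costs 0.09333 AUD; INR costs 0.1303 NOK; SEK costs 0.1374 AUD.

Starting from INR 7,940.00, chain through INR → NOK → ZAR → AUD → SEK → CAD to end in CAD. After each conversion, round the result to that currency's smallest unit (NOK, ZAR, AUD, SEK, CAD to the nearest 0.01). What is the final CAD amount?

INR 7,940.00 × 0.1303 = NOK 1,034.58
NOK 1,034.58 ÷ 0.7086 = ZAR 1,460.03
ZAR 1,460.03 × 0.09333 = AUD 136.26
AUD 136.26 ÷ 0.1374 = SEK 991.70
SEK 991.70 ÷ 7.981 = CAD 124.26

CAD 124.26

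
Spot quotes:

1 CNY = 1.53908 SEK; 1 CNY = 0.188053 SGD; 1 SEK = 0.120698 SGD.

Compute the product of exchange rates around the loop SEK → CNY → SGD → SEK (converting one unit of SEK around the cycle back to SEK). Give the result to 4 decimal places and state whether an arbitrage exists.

Around SEK → CNY → SGD → SEK: 1 ÷ 1.53908 × 0.188053 ÷ 0.120698 = 1.012323
Product > 1; profitable direction is SEK → CNY → SGD → SEK.

1.0123 (arbitrage exists)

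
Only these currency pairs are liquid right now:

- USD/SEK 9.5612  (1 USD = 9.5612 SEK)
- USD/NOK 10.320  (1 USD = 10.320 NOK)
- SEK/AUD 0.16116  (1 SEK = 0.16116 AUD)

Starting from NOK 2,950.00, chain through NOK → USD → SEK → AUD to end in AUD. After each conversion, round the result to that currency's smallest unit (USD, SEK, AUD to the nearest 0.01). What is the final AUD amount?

NOK 2,950.00 ÷ 10.320 = USD 285.85
USD 285.85 × 9.5612 = SEK 2,733.07
SEK 2,733.07 × 0.16116 = AUD 440.46

AUD 440.46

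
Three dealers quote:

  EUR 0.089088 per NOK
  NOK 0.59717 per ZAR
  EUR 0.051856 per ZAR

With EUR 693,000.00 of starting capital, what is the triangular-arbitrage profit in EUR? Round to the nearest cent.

Profitable loop is EUR → ZAR → NOK → EUR:
EUR 693,000.00 ÷ 0.051856 = ZAR 13,363,930.89
ZAR 13,363,930.89 × 0.59717 = NOK 7,980,538.61
NOK 7,980,538.61 × 0.089088 = EUR 710,970.22
Profit = EUR 710,970.22 − EUR 693,000.00

Profit: EUR 17,970.22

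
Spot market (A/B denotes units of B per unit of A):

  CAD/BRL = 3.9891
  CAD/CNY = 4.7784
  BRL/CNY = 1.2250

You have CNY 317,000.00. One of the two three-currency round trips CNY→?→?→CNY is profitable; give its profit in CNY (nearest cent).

Profit: CNY 7,181.16

Profitable loop is CNY → CAD → BRL → CNY:
CNY 317,000.00 ÷ 4.7784 = CAD 66,340.20
CAD 66,340.20 × 3.9891 = BRL 264,637.68
BRL 264,637.68 × 1.2250 = CNY 324,181.16
Profit = CNY 324,181.16 − CNY 317,000.00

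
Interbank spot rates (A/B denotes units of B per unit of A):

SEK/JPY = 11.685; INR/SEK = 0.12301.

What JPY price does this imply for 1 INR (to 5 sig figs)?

1 INR × 0.12301 = 0.12301 SEK
0.12301 SEK × 11.685 = 1.43737 JPY

INR/JPY = 1.4374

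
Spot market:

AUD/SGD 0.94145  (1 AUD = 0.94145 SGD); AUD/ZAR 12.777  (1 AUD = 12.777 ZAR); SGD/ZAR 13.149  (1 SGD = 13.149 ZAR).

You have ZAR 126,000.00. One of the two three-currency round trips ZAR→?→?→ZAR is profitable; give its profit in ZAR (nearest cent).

Profit: ZAR 4,049.73

Profitable loop is ZAR → SGD → AUD → ZAR:
ZAR 126,000.00 ÷ 13.149 = SGD 9,582.48
SGD 9,582.48 ÷ 0.94145 = AUD 10,178.42
AUD 10,178.42 × 12.777 = ZAR 130,049.73
Profit = ZAR 130,049.73 − ZAR 126,000.00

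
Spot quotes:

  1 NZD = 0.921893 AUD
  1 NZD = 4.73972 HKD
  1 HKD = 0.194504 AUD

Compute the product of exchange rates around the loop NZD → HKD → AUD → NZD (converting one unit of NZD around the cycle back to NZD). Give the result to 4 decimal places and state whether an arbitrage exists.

1.0000 (no arbitrage)

Around NZD → HKD → AUD → NZD: 1 × 4.73972 × 0.194504 ÷ 0.921893 = 1.000002
Product ≈ 1 (deviation 0.000%, within rounding noise).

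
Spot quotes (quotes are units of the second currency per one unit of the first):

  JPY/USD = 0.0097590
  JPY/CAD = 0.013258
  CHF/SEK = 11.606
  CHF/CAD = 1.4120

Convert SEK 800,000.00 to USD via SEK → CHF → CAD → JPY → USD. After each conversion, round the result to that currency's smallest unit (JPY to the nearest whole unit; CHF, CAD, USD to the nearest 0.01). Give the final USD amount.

SEK 800,000.00 ÷ 11.606 = CHF 68,929.86
CHF 68,929.86 × 1.4120 = CAD 97,328.96
CAD 97,328.96 ÷ 0.013258 = JPY 7,341,149
JPY 7,341,149 × 0.0097590 = USD 71,642.27

USD 71,642.27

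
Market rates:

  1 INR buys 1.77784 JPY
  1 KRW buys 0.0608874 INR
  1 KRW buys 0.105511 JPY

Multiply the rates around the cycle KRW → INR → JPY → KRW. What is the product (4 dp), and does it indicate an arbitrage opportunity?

Around KRW → INR → JPY → KRW: 1 × 0.0608874 × 1.77784 ÷ 0.105511 = 1.025941
Product > 1; profitable direction is KRW → INR → JPY → KRW.

1.0259 (arbitrage exists)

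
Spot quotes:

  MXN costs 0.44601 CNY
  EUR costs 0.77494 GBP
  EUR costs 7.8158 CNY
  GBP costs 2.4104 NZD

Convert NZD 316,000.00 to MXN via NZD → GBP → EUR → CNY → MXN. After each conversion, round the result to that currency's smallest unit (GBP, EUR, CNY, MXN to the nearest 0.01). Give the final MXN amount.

NZD 316,000.00 ÷ 2.4104 = GBP 131,098.57
GBP 131,098.57 ÷ 0.77494 = EUR 169,172.54
EUR 169,172.54 × 7.8158 = CNY 1,322,218.74
CNY 1,322,218.74 ÷ 0.44601 = MXN 2,964,549.54

MXN 2,964,549.54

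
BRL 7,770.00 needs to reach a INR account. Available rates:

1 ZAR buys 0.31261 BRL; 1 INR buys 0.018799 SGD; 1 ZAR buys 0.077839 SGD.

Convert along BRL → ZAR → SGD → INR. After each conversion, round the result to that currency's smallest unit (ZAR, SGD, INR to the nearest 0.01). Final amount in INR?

BRL 7,770.00 ÷ 0.31261 = ZAR 24,855.25
ZAR 24,855.25 × 0.077839 = SGD 1,934.71
SGD 1,934.71 ÷ 0.018799 = INR 102,915.58

INR 102,915.58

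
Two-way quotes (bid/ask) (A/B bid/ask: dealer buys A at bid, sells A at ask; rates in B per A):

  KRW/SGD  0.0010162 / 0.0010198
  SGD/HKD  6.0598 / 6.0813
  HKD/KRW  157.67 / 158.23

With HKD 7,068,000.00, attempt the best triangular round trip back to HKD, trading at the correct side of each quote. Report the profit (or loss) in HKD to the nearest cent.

Net profit: HKD 134,715.76

Best loop HKD → SGD → KRW → HKD:
HKD 7,068,000.00 ÷ 6.0813 (buy SGD at ask) = SGD 1,162,251.49
SGD 1,162,251.49 ÷ 0.0010198 (buy KRW at ask) = KRW 1,139,685,715
KRW 1,139,685,715 ÷ 158.23 (buy HKD at ask) = HKD 7,202,715.76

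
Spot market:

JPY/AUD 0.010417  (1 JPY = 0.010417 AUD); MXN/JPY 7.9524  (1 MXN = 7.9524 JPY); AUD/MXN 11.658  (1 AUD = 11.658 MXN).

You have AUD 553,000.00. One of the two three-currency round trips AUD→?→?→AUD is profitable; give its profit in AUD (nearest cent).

Profitable loop is AUD → JPY → MXN → AUD:
AUD 553,000.00 ÷ 0.010417 = JPY 53,086,301
JPY 53,086,301 ÷ 7.9524 = MXN 6,675,506.92
MXN 6,675,506.92 ÷ 11.658 = AUD 572,611.68
Profit = AUD 572,611.68 − AUD 553,000.00

Profit: AUD 19,611.68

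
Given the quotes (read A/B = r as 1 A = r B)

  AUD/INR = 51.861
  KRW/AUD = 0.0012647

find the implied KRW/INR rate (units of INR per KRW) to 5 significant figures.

1 KRW × 0.0012647 = 0.0012647 AUD
0.0012647 AUD × 51.861 = 0.0655886 INR

KRW/INR = 0.065589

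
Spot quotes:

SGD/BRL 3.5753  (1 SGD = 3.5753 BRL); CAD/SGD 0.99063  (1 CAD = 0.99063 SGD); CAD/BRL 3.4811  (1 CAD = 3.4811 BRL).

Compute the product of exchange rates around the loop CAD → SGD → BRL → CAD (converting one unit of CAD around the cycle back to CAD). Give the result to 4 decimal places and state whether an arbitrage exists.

Around CAD → SGD → BRL → CAD: 1 × 0.99063 × 3.5753 ÷ 3.4811 = 1.017437
Product > 1; profitable direction is CAD → SGD → BRL → CAD.

1.0174 (arbitrage exists)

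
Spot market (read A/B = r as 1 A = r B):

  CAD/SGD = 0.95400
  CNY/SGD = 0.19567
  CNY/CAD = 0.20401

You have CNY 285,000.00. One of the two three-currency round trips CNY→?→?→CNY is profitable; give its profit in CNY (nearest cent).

Profit: CNY 1,529.46

Profitable loop is CNY → SGD → CAD → CNY:
CNY 285,000.00 × 0.19567 = SGD 55,765.95
SGD 55,765.95 ÷ 0.95400 = CAD 58,454.87
CAD 58,454.87 ÷ 0.20401 = CNY 286,529.46
Profit = CNY 286,529.46 − CNY 285,000.00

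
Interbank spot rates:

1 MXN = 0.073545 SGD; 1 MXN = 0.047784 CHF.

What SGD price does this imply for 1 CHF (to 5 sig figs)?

CHF/SGD = 1.5391

1 CHF ÷ 0.047784 = 20.9275 MXN
20.9275 MXN × 0.073545 = 1.53911 SGD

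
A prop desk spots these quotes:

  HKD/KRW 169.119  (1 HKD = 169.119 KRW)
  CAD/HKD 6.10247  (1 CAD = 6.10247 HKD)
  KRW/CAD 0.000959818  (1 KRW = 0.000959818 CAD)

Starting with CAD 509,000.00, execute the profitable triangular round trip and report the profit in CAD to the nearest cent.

Profit: CAD 4,843.46

Profitable loop is CAD → KRW → HKD → CAD:
CAD 509,000.00 ÷ 0.000959818 = KRW 530,308,871
KRW 530,308,871 ÷ 169.119 = HKD 3,135,714.33
HKD 3,135,714.33 ÷ 6.10247 = CAD 513,843.46
Profit = CAD 513,843.46 − CAD 509,000.00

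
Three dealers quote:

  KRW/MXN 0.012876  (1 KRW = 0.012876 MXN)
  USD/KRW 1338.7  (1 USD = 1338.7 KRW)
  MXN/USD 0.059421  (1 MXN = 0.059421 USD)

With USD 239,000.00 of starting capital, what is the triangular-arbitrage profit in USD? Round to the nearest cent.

Profit: USD 5,794.74

Profitable loop is USD → KRW → MXN → USD:
USD 239,000.00 × 1338.7 = KRW 319,949,300
KRW 319,949,300 × 0.012876 = MXN 4,119,667.19
MXN 4,119,667.19 × 0.059421 = USD 244,794.74
Profit = USD 244,794.74 − USD 239,000.00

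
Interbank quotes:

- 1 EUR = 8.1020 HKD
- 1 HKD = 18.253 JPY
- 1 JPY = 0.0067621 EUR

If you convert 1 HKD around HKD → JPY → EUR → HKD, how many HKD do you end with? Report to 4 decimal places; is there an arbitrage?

1.0000 (no arbitrage)

Around HKD → JPY → EUR → HKD: 1 × 18.253 × 0.0067621 × 8.1020 = 1.000019
Product ≈ 1 (deviation 0.002%, within rounding noise).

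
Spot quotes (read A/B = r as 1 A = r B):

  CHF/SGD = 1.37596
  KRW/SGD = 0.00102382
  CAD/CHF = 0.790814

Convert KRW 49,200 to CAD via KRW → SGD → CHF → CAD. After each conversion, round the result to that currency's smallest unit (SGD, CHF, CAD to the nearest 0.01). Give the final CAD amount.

KRW 49,200 × 0.00102382 = SGD 50.37
SGD 50.37 ÷ 1.37596 = CHF 36.61
CHF 36.61 ÷ 0.790814 = CAD 46.29

CAD 46.29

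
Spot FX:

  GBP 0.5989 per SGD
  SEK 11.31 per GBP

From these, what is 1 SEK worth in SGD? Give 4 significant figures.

SEK/SGD = 0.1476

1 SEK ÷ 11.31 = 0.0884173 GBP
0.0884173 GBP ÷ 0.5989 = 0.147633 SGD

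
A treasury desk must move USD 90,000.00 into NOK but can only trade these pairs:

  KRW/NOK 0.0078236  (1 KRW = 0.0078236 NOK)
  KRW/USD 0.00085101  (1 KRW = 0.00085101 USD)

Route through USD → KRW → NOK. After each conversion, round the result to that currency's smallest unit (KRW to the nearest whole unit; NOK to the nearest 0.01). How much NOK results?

USD 90,000.00 ÷ 0.00085101 = KRW 105,756,689
KRW 105,756,689 × 0.0078236 = NOK 827,398.03

NOK 827,398.03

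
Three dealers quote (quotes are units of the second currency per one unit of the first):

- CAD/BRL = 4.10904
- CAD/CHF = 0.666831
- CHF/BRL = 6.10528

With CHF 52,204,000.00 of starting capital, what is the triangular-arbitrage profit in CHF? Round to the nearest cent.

Profit: CHF 485,342.89

Profitable loop is CHF → CAD → BRL → CHF:
CHF 52,204,000.00 ÷ 0.666831 = CAD 78,286,702.33
CAD 78,286,702.33 × 4.10904 = BRL 321,683,191.33
BRL 321,683,191.33 ÷ 6.10528 = CHF 52,689,342.89
Profit = CHF 52,689,342.89 − CHF 52,204,000.00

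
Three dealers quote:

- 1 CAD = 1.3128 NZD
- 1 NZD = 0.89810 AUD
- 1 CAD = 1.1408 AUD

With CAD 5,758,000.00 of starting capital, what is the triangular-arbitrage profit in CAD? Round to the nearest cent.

Profitable loop is CAD → NZD → AUD → CAD:
CAD 5,758,000.00 × 1.3128 = NZD 7,559,102.40
NZD 7,559,102.40 × 0.89810 = AUD 6,788,829.87
AUD 6,788,829.87 ÷ 1.1408 = CAD 5,950,937.82
Profit = CAD 5,950,937.82 − CAD 5,758,000.00

Profit: CAD 192,937.82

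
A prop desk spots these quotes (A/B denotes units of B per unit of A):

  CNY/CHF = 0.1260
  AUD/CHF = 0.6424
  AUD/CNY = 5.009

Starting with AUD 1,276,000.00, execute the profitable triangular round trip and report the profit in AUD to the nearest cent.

Profitable loop is AUD → CHF → CNY → AUD:
AUD 1,276,000.00 × 0.6424 = CHF 819,702.40
CHF 819,702.40 ÷ 0.1260 = CNY 6,505,574.60
CNY 6,505,574.60 ÷ 5.009 = AUD 1,298,777.12
Profit = AUD 1,298,777.12 − AUD 1,276,000.00

Profit: AUD 22,777.12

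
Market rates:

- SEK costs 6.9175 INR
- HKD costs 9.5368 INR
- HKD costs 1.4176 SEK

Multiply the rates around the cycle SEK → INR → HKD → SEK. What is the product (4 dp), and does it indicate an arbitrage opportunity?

Around SEK → INR → HKD → SEK: 1 × 6.9175 ÷ 9.5368 × 1.4176 = 1.028254
Product > 1; profitable direction is SEK → INR → HKD → SEK.

1.0283 (arbitrage exists)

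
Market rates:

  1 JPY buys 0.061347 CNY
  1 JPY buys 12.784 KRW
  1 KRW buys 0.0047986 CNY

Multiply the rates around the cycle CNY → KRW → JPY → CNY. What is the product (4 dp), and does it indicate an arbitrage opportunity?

Around CNY → KRW → JPY → CNY: 1 ÷ 0.0047986 ÷ 12.784 × 0.061347 = 1.000028
Product ≈ 1 (deviation 0.003%, within rounding noise).

1.0000 (no arbitrage)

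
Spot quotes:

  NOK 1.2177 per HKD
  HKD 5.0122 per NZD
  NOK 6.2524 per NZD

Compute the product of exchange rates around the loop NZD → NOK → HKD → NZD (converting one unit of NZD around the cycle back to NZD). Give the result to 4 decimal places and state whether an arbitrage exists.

Around NZD → NOK → HKD → NZD: 1 × 6.2524 ÷ 1.2177 ÷ 5.0122 = 1.024420
Product > 1; profitable direction is NZD → NOK → HKD → NZD.

1.0244 (arbitrage exists)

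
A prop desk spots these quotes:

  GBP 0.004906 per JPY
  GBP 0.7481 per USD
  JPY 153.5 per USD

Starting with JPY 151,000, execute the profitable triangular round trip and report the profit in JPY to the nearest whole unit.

Profit: JPY 1,003

Profitable loop is JPY → GBP → USD → JPY:
JPY 151,000 × 0.004906 = GBP 740.81
GBP 740.81 ÷ 0.7481 = USD 990.25
USD 990.25 × 153.5 = JPY 152,003
Profit = JPY 152,003 − JPY 151,000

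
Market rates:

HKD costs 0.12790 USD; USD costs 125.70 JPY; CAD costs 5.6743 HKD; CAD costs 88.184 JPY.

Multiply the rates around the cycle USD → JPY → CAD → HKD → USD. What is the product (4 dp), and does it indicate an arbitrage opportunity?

Around USD → JPY → CAD → HKD → USD: 1 × 125.70 ÷ 88.184 × 5.6743 × 0.12790 = 1.034495
Product > 1; profitable direction is USD → JPY → CAD → HKD → USD.

1.0345 (arbitrage exists)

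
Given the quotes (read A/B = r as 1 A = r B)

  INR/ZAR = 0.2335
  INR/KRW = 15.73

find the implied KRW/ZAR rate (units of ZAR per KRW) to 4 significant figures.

1 KRW ÷ 15.73 = 0.0635728 INR
0.0635728 INR × 0.2335 = 0.0148442 ZAR

KRW/ZAR = 0.01484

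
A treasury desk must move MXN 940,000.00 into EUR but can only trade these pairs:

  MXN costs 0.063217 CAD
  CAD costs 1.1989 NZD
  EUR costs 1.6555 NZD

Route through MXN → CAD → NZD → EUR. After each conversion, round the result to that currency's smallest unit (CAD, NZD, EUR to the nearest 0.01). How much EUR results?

MXN 940,000.00 × 0.063217 = CAD 59,423.98
CAD 59,423.98 × 1.1989 = NZD 71,243.41
NZD 71,243.41 ÷ 1.6555 = EUR 43,034.38

EUR 43,034.38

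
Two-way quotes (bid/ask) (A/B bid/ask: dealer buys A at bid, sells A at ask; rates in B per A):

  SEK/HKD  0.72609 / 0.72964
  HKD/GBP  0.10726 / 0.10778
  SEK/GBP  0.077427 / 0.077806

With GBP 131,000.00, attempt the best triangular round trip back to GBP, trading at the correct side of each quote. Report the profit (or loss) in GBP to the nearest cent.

Net profit: GBP 125.29

Best loop GBP → SEK → HKD → GBP:
GBP 131,000.00 ÷ 0.077806 (buy SEK at ask) = SEK 1,683,674.78
SEK 1,683,674.78 × 0.72609 (sell SEK at bid) = HKD 1,222,499.42
HKD 1,222,499.42 × 0.10726 (sell HKD at bid) = GBP 131,125.29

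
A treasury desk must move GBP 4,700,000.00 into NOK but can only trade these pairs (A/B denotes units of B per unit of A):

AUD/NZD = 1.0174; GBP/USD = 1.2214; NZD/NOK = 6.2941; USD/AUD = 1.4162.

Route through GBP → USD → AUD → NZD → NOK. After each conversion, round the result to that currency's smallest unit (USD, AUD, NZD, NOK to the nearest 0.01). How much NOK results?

NOK 52,060,188.42

GBP 4,700,000.00 × 1.2214 = USD 5,740,580.00
USD 5,740,580.00 × 1.4162 = AUD 8,129,809.40
AUD 8,129,809.40 × 1.0174 = NZD 8,271,268.08
NZD 8,271,268.08 × 6.2941 = NOK 52,060,188.42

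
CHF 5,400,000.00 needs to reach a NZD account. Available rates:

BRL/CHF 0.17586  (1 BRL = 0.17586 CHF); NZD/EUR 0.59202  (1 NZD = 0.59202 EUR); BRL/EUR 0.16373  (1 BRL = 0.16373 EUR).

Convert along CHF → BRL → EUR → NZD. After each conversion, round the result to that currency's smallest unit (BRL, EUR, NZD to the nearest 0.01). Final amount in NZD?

NZD 8,492,167.93

CHF 5,400,000.00 ÷ 0.17586 = BRL 30,706,243.60
BRL 30,706,243.60 × 0.16373 = EUR 5,027,533.26
EUR 5,027,533.26 ÷ 0.59202 = NZD 8,492,167.93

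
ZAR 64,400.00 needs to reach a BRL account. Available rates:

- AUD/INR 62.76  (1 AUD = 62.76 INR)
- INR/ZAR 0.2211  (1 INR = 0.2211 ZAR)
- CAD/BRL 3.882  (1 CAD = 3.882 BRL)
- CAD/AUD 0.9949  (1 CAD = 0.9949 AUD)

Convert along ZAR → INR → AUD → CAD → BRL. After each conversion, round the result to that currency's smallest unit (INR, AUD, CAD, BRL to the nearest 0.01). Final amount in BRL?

ZAR 64,400.00 ÷ 0.2211 = INR 291,270.92
INR 291,270.92 ÷ 62.76 = AUD 4,641.03
AUD 4,641.03 ÷ 0.9949 = CAD 4,664.82
CAD 4,664.82 × 3.882 = BRL 18,108.83

BRL 18,108.83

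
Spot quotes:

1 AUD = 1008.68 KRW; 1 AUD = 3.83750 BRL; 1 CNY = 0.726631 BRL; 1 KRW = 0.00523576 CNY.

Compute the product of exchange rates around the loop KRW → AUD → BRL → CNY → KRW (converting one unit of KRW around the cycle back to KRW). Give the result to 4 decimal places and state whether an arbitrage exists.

1.0000 (no arbitrage)

Around KRW → AUD → BRL → CNY → KRW: 1 ÷ 1008.68 × 3.83750 ÷ 0.726631 ÷ 0.00523576 = 1.000003
Product ≈ 1 (deviation 0.000%, within rounding noise).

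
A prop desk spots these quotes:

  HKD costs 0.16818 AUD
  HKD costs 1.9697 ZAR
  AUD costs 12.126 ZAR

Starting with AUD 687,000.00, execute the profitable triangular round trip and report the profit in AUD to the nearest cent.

Profitable loop is AUD → ZAR → HKD → AUD:
AUD 687,000.00 × 12.126 = ZAR 8,330,562.00
ZAR 8,330,562.00 ÷ 1.9697 = HKD 4,229,355.74
HKD 4,229,355.74 × 0.16818 = AUD 711,293.05
Profit = AUD 711,293.05 − AUD 687,000.00

Profit: AUD 24,293.05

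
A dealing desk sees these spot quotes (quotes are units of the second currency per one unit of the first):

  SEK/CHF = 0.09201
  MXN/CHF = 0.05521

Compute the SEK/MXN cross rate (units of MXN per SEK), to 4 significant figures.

SEK/MXN = 1.667

1 SEK × 0.09201 = 0.09201 CHF
0.09201 CHF ÷ 0.05521 = 1.66655 MXN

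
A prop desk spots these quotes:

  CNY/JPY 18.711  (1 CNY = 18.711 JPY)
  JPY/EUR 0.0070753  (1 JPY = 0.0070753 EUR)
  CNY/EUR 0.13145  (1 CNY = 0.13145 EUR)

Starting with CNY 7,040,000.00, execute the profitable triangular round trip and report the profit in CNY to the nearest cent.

Profitable loop is CNY → JPY → EUR → CNY:
CNY 7,040,000.00 × 18.711 = JPY 131,725,440
JPY 131,725,440 × 0.0070753 = EUR 931,997.01
EUR 931,997.01 ÷ 0.13145 = CNY 7,090,125.57
Profit = CNY 7,090,125.57 − CNY 7,040,000.00

Profit: CNY 50,125.57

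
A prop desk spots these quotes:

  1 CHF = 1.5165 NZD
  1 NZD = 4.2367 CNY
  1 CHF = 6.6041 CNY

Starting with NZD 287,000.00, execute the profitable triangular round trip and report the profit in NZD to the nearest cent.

Profitable loop is NZD → CHF → CNY → NZD:
NZD 287,000.00 ÷ 1.5165 = CHF 189,251.57
CHF 189,251.57 × 6.6041 = CNY 1,249,836.27
CNY 1,249,836.27 ÷ 4.2367 = NZD 295,002.31
Profit = NZD 295,002.31 − NZD 287,000.00

Profit: NZD 8,002.31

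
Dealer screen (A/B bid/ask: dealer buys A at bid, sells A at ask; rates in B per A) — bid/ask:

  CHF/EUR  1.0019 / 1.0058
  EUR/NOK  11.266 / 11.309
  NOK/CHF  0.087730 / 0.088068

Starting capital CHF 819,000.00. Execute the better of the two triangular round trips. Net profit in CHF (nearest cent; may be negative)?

Best loop CHF → NOK → EUR → CHF:
CHF 819,000.00 ÷ 0.088068 (buy NOK at ask) = NOK 9,299,632.10
NOK 9,299,632.10 ÷ 11.309 (buy EUR at ask) = EUR 822,321.35
EUR 822,321.35 ÷ 1.0058 (buy CHF at ask) = CHF 817,579.39

Net result: CHF -1,420.61 (no profitable arbitrage after spreads)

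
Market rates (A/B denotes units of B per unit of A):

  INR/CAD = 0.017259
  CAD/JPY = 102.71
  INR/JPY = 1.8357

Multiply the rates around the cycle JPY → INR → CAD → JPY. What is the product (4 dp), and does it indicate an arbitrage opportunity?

0.9657 (arbitrage exists)

Around JPY → INR → CAD → JPY: 1 ÷ 1.8357 × 0.017259 × 102.71 = 0.965665
Product < 1; profitable direction is JPY → CAD → INR → JPY.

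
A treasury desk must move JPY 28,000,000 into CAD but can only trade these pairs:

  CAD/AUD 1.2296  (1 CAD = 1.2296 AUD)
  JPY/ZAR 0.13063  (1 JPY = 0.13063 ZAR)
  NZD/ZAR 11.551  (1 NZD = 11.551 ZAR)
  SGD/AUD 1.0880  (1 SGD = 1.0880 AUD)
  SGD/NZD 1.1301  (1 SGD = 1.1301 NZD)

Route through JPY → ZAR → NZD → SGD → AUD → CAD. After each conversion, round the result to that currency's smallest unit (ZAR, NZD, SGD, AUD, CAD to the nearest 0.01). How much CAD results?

JPY 28,000,000 × 0.13063 = ZAR 3,657,640.00
ZAR 3,657,640.00 ÷ 11.551 = NZD 316,651.37
NZD 316,651.37 ÷ 1.1301 = SGD 280,197.66
SGD 280,197.66 × 1.0880 = AUD 304,855.05
AUD 304,855.05 ÷ 1.2296 = CAD 247,930.26

CAD 247,930.26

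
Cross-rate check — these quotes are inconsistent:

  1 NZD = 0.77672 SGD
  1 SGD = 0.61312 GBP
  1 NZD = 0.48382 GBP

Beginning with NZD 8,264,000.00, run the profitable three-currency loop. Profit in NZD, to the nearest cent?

Profit: NZD 131,840.02

Profitable loop is NZD → GBP → SGD → NZD:
NZD 8,264,000.00 × 0.48382 = GBP 3,998,288.48
GBP 3,998,288.48 ÷ 0.61312 = SGD 6,521,216.86
SGD 6,521,216.86 ÷ 0.77672 = NZD 8,395,840.02
Profit = NZD 8,395,840.02 − NZD 8,264,000.00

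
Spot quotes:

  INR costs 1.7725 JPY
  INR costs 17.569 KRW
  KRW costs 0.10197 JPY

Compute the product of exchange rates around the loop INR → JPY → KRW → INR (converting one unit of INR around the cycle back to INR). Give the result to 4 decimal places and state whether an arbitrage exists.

Around INR → JPY → KRW → INR: 1 × 1.7725 ÷ 0.10197 ÷ 17.569 = 0.989388
Product < 1; profitable direction is INR → KRW → JPY → INR.

0.9894 (arbitrage exists)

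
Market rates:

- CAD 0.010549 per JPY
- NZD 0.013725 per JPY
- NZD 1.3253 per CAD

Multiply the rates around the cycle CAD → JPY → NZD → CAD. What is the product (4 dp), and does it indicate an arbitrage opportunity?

Around CAD → JPY → NZD → CAD: 1 ÷ 0.010549 × 0.013725 ÷ 1.3253 = 0.981718
Product < 1; profitable direction is CAD → NZD → JPY → CAD.

0.9817 (arbitrage exists)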